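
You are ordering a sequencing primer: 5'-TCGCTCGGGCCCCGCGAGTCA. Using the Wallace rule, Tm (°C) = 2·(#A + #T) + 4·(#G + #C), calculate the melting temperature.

T=3, A=2, G=7, C=9
So N_AT = 5 and N_GC = 16.
Tm = 2(5) + 4(16) = 10 + 64 = 74°C

74°C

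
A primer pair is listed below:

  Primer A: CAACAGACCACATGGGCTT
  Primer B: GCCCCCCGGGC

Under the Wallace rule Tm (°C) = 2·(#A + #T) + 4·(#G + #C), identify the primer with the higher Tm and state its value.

Primer A: A+T=9, G+C=10 → Tm = 2(9)+4(10) = 58°C
Primer B: A+T=0, G+C=11 → Tm = 2(0)+4(11) = 44°C
58°C vs 44°C → primer A is higher.

Primer A, 58°C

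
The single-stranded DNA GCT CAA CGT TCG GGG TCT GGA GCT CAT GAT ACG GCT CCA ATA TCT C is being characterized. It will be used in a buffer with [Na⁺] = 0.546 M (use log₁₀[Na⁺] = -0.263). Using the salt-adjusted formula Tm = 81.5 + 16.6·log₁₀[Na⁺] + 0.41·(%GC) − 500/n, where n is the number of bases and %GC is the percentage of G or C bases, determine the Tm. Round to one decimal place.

88.5°C

Length n = 46. A=9, G=12, T=12, C=13
G+C = 25, so %GC = 25/46 × 100 = 54.348%
Salt term: 16.6 × (-0.263) = -4.366
GC term: 0.41 × 54.348 = 22.283; length term: −500/46 = −10.87
Tm = 81.5 + (-4.366) + 22.283 − 10.87 = 88.547 → 88.5°C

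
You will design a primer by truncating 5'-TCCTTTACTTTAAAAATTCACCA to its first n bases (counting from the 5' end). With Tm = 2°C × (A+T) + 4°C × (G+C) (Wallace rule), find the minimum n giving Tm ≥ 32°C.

n = 13

First 12 bases: TCCTTTACTTTA → Tm = 30°C (< 32°C)
First 13 bases: TCCTTTACTTTAA → Tm = 32°C (≥ 32°C)
Since every base adds ≥2°C, Tm only increases with n, so the threshold is first crossed at n = 13.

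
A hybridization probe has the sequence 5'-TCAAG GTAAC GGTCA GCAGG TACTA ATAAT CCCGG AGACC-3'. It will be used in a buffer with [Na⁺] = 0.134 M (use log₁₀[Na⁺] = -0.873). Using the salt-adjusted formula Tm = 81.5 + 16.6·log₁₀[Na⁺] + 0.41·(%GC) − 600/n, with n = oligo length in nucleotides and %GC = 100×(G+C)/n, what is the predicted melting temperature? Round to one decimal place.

Length n = 40. Base counts: T=7, A=13, G=10, C=10
G+C = 20, so %GC = 20/40 × 100 = 50%
Salt term: 16.6 × (-0.873) = -14.492
GC term: 0.41 × 50 = 20.5; length term: −600/40 = −15
Tm = 81.5 + (-14.492) + 20.5 − 15 = 72.508 → 72.5°C

72.5°C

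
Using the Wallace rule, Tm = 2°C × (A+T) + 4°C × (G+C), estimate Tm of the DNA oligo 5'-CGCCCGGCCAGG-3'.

46°C

Counting bases: G=5, A=1, C=6, T=0
A+T = 1, G+C = 11
Tm = 2×1 + 4×11 = 46°C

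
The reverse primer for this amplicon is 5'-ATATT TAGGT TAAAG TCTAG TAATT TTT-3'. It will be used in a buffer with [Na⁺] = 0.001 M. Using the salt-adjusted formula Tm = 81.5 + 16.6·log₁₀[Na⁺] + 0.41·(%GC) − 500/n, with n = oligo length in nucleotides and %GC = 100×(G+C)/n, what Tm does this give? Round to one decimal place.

21.2°C

Length n = 28. Counting bases: C=1, T=14, G=4, A=9
G+C = 5, so %GC = 5/28 × 100 = 17.857%
Salt term: 16.6 × (-3) = -49.8
GC term: 0.41 × 17.857 = 7.321; length term: −500/28 = −17.857
Tm = 81.5 + (-49.8) + 7.321 − 17.857 = 21.164 → 21.2°C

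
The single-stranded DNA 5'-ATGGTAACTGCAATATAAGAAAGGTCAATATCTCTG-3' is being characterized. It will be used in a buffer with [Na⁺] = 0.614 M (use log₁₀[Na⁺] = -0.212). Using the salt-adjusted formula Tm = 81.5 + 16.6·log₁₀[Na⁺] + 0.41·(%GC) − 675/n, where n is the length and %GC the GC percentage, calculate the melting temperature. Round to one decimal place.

Length n = 36. Counting bases: A=14, G=7, C=5, T=10
G+C = 12, so %GC = 12/36 × 100 = 33.333%
Salt term: 16.6 × (-0.212) = -3.519
GC term: 0.41 × 33.333 = 13.667; length term: −675/36 = −18.75
Tm = 81.5 + (-3.519) + 13.667 − 18.75 = 72.898 → 72.9°C

72.9°C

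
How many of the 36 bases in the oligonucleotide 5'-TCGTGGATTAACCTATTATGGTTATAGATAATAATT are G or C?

Scanning the sequence gives A=12, T=15, C=3, G=6.
G+C = 6 + 3 = 9

9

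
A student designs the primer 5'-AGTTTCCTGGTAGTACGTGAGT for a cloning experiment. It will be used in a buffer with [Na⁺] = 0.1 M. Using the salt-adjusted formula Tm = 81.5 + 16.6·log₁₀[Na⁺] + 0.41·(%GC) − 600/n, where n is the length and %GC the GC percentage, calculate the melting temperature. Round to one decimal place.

56.3°C

Length n = 22. T=8, C=3, G=7, A=4
G+C = 10, so %GC = 10/22 × 100 = 45.455%
Salt term: 16.6 × (-1) = -16.6
GC term: 0.41 × 45.455 = 18.637; length term: −600/22 = −27.273
Tm = 81.5 + (-16.6) + 18.637 − 27.273 = 56.264 → 56.3°C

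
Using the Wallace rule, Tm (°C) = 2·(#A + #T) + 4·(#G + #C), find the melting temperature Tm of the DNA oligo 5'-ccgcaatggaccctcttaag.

62°C

C=7, A=5, T=4, G=4
So N_AT = 9 and N_GC = 11.
Tm = 2×9 + 4×11 = 62°C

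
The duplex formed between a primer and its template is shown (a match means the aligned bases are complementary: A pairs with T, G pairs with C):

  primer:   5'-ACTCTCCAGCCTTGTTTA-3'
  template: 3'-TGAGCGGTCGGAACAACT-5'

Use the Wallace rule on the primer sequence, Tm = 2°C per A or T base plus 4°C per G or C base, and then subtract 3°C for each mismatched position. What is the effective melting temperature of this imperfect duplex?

46°C

Primer base counts: A=3, T=7, G=2, C=6 → A+T=10, G+C=8
Perfect-match Tm = 2(10) + 4(8) = 20 + 32 = 52°C
Mismatches (positions where the bases are not complementary): 2 (at positions 5, 17)
Effective Tm = 52 − 2×3 = 52 − 6 = 46°C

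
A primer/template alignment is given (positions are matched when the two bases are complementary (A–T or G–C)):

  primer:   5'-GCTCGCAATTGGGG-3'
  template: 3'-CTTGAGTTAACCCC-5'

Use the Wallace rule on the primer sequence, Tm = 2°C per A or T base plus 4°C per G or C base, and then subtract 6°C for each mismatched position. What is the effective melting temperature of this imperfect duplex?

Primer base counts: A=2, T=3, G=6, C=3 → A+T=5, G+C=9
Perfect-match Tm = 2(5) + 4(9) = 10 + 36 = 46°C
Mismatches (positions where the bases are not complementary): 3 (at positions 2, 3, 5)
Effective Tm = 46 − 3×6 = 46 − 18 = 28°C

28°C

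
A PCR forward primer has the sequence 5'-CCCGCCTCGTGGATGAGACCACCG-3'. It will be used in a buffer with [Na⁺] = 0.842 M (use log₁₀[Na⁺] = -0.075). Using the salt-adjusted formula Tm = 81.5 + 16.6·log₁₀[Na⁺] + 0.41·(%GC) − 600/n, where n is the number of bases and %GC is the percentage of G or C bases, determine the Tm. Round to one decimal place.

Length n = 24. Counting bases: C=10, A=4, G=7, T=3
G+C = 17, so %GC = 17/24 × 100 = 70.833%
Salt term: 16.6 × (-0.075) = -1.245
GC term: 0.41 × 70.833 = 29.042; length term: −600/24 = −25
Tm = 81.5 + (-1.245) + 29.042 − 25 = 84.297 → 84.3°C

84.3°C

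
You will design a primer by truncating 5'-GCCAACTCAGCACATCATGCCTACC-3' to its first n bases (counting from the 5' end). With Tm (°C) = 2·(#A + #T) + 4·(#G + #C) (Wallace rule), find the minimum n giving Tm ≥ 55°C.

n = 19

First 18 bases: GCCAACTCAGCACATCAT → Tm = 54°C (< 55°C)
First 19 bases: GCCAACTCAGCACATCATG → Tm = 58°C (≥ 55°C)
Each additional base adds 2°C (A/T) or 4°C (G/C), so Tm is non-decreasing in n; n = 19 is the first length to reach 55°C.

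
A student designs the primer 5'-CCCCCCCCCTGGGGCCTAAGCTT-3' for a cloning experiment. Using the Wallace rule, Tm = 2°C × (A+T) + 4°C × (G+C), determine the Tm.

Counting bases: G=5, C=12, T=4, A=2
A+T = 6, G+C = 17
Tm = 2×6 + 4×17 = 80°C

80°C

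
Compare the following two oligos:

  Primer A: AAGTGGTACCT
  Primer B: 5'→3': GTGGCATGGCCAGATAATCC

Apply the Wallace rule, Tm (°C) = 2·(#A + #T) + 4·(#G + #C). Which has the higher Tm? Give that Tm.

Primer B, 62°C

Primer A: A+T=6, G+C=5 → Tm = 2(6)+4(5) = 32°C
Primer B: A+T=9, G+C=11 → Tm = 2(9)+4(11) = 62°C
32°C vs 62°C → primer B is higher.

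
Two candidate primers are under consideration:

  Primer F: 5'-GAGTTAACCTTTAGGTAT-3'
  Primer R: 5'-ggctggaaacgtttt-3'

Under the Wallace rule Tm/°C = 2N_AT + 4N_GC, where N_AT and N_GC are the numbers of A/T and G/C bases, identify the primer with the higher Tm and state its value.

Primer F: A+T=12, G+C=6 → Tm = 2(12)+4(6) = 48°C
Primer R: A+T=8, G+C=7 → Tm = 2(8)+4(7) = 44°C
48°C vs 44°C → primer F is higher.

Primer F, 48°C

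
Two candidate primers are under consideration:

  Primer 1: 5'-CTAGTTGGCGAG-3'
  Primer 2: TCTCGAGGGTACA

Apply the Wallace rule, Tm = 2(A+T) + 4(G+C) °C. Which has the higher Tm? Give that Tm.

Primer 2, 40°C

Primer 1: A+T=5, G+C=7 → Tm = 2(5)+4(7) = 38°C
Primer 2: A+T=6, G+C=7 → Tm = 2(6)+4(7) = 40°C
38°C vs 40°C → primer 2 is higher.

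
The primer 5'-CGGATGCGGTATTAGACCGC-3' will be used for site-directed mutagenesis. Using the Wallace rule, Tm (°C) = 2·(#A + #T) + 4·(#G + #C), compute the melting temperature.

64°C

Scanning the sequence gives T=4, G=7, C=5, A=4.
So N_AT = 8 and N_GC = 12.
Tm = 2(8) + 4(12) = 16 + 48 = 64°C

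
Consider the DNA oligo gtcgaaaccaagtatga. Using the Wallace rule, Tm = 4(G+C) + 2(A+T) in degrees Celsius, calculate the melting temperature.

Base counts: A=7, T=3, C=3, G=4
A+T = 10, G+C = 7
Tm = 2(10) + 4(7) = 20 + 28 = 48°C

48°C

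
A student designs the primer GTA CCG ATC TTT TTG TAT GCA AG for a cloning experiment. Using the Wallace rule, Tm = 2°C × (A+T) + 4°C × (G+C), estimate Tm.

Scanning the sequence gives T=9, G=5, C=4, A=5.
A+T = 14, G+C = 9
Tm = 4·9 + 2·14 = 36 + 28 = 64°C

64°C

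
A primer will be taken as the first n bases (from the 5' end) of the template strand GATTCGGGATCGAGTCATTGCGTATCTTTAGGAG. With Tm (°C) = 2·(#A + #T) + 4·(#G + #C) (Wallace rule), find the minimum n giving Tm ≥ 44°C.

n = 14

First 13 bases: GATTCGGGATCGA → Tm = 40°C (< 44°C)
First 14 bases: GATTCGGGATCGAG → Tm = 44°C (≥ 44°C)
Each additional base adds 2°C (A/T) or 4°C (G/C), so Tm is non-decreasing in n; n = 14 is the first length to reach 44°C.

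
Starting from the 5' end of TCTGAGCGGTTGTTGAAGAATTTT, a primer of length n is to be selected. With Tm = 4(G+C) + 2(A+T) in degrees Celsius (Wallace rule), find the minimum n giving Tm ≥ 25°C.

n = 8

First 7 bases: TCTGAGC → Tm = 22°C (< 25°C)
First 8 bases: TCTGAGCG → Tm = 26°C (≥ 25°C)
Since every base adds ≥2°C, Tm only increases with n, so the threshold is first crossed at n = 8.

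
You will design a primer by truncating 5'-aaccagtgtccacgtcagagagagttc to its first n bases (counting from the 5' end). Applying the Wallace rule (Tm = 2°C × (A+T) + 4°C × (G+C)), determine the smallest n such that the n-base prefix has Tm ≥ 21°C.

n = 8

First 7 bases: AACCAGT → Tm = 20°C (< 21°C)
First 8 bases: AACCAGTG → Tm = 24°C (≥ 21°C)
Each additional base adds 2°C (A/T) or 4°C (G/C), so Tm is non-decreasing in n; n = 8 is the first length to reach 21°C.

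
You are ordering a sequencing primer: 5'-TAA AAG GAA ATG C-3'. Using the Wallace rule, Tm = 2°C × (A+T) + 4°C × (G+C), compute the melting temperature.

34°C

Base counts: C=1, A=7, T=2, G=3
AT pairs contribute 9, GC pairs contribute 4.
Tm = 2×9 + 4×4 = 34°C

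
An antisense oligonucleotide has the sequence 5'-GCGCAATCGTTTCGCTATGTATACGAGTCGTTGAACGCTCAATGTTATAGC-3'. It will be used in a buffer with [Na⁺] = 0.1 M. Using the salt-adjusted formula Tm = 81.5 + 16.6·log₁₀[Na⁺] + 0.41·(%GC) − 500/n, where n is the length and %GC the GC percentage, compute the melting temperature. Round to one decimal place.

73.6°C

Length n = 51. Counting bases: T=16, G=12, A=12, C=11
G+C = 23, so %GC = 23/51 × 100 = 45.098%
Salt term: 16.6 × (-1) = -16.6
GC term: 0.41 × 45.098 = 18.49; length term: −500/51 = −9.804
Tm = 81.5 + (-16.6) + 18.49 − 9.804 = 73.586 → 73.6°C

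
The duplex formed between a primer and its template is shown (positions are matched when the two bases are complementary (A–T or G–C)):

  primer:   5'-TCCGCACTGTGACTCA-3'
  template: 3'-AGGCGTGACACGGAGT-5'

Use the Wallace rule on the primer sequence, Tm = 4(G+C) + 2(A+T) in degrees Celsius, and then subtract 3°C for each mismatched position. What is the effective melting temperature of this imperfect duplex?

Primer base counts: A=3, T=4, G=3, C=6 → A+T=7, G+C=9
Perfect-match Tm = 2(7) + 4(9) = 14 + 36 = 50°C
Mismatches (positions where the bases are not complementary): 1 (at position 12)
Effective Tm = 50 − 1×3 = 50 − 3 = 47°C

47°C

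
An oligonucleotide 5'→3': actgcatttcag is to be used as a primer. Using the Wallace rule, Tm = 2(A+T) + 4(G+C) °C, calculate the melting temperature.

Base counts: G=2, T=4, A=3, C=3
A+T = 7, G+C = 5
Tm = 4·5 + 2·7 = 20 + 14 = 34°C

34°C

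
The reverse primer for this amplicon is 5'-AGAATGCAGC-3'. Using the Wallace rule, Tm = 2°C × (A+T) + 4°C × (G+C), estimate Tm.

Base counts: T=1, C=2, A=4, G=3
A+T = 5, G+C = 5
Tm = 2×5 + 4×5 = 30°C

30°C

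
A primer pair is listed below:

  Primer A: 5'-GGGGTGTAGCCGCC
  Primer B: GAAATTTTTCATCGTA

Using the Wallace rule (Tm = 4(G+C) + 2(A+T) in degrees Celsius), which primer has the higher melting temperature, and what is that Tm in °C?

Primer A: A+T=3, G+C=11 → Tm = 2(3)+4(11) = 50°C
Primer B: A+T=12, G+C=4 → Tm = 2(12)+4(4) = 40°C
50°C vs 40°C → primer A is higher.

Primer A, 50°C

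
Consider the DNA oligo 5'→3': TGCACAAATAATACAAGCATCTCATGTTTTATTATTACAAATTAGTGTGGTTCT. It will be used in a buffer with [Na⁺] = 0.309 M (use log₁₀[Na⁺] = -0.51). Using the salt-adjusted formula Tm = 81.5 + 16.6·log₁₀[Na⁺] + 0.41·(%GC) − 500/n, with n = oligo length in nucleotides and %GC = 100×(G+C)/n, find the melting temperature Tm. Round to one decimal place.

75.2°C

Length n = 54. Counting bases: T=21, C=8, A=18, G=7
G+C = 15, so %GC = 15/54 × 100 = 27.778%
Salt term: 16.6 × (-0.51) = -8.466
GC term: 0.41 × 27.778 = 11.389; length term: −500/54 = −9.259
Tm = 81.5 + (-8.466) + 11.389 − 9.259 = 75.164 → 75.2°C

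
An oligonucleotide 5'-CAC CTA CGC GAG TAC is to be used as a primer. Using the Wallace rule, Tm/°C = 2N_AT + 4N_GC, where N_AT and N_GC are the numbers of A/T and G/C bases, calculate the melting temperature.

T=2, A=4, G=3, C=6
A+T = 6, G+C = 9
Tm = 2×6 + 4×9 = 48°C

48°C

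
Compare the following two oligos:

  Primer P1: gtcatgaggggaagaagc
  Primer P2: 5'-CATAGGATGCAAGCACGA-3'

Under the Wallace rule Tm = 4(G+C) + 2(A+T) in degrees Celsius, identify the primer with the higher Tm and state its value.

Primer P1, 56°C

Primer P1: A+T=8, G+C=10 → Tm = 2(8)+4(10) = 56°C
Primer P2: A+T=9, G+C=9 → Tm = 2(9)+4(9) = 54°C
56°C vs 54°C → primer P1 is higher.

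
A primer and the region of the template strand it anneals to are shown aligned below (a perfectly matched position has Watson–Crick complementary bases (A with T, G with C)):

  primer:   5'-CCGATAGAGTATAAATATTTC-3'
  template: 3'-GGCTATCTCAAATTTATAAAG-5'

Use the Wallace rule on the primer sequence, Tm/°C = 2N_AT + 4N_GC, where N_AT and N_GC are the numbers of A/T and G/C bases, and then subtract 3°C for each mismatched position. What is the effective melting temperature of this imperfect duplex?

Primer base counts: A=8, T=7, G=3, C=3 → A+T=15, G+C=6
Perfect-match Tm = 2(15) + 4(6) = 30 + 24 = 54°C
Mismatches (positions where the bases are not complementary): 1 (at position 11)
Effective Tm = 54 − 1×3 = 54 − 3 = 51°C

51°C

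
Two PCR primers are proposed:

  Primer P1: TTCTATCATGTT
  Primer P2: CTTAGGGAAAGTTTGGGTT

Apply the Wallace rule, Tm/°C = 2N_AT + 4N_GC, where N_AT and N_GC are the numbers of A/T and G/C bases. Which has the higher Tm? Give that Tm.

Primer P1: A+T=9, G+C=3 → Tm = 2(9)+4(3) = 30°C
Primer P2: A+T=11, G+C=8 → Tm = 2(11)+4(8) = 54°C
30°C vs 54°C → primer P2 is higher.

Primer P2, 54°C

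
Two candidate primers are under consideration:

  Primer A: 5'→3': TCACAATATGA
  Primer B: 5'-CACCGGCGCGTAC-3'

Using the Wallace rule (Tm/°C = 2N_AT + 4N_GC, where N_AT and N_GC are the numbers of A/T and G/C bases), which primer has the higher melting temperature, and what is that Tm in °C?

Primer A: A+T=8, G+C=3 → Tm = 2(8)+4(3) = 28°C
Primer B: A+T=3, G+C=10 → Tm = 2(3)+4(10) = 46°C
28°C vs 46°C → primer B is higher.

Primer B, 46°C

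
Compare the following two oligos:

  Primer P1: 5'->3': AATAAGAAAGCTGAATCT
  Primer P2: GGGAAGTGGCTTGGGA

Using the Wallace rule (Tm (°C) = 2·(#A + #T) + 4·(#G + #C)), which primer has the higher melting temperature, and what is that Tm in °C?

Primer P1: A+T=13, G+C=5 → Tm = 2(13)+4(5) = 46°C
Primer P2: A+T=6, G+C=10 → Tm = 2(6)+4(10) = 52°C
46°C vs 52°C → primer P2 is higher.

Primer P2, 52°C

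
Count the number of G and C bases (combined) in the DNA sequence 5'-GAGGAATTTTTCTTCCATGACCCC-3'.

11

T=8, A=5, C=7, G=4
G+C = 4 + 7 = 11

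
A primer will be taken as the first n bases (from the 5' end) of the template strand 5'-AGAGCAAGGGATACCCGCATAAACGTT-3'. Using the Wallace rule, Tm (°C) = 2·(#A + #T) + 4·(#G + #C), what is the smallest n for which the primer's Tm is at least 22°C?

First 7 bases: AGAGCAA → Tm = 20°C (< 22°C)
First 8 bases: AGAGCAAG → Tm = 24°C (≥ 22°C)
Since every base adds ≥2°C, Tm only increases with n, so the threshold is first crossed at n = 8.

n = 8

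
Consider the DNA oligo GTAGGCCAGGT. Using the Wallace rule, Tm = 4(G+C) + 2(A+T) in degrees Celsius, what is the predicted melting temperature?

Scanning the sequence gives C=2, A=2, G=5, T=2.
AT pairs contribute 4, GC pairs contribute 7.
Tm = 2×4 + 4×7 = 36°C

36°C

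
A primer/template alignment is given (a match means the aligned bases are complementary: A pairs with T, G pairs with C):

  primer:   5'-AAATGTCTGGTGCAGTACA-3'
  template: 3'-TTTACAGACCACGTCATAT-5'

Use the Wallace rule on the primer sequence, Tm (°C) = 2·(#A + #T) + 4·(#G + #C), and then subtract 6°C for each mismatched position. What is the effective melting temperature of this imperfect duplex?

48°C

Primer base counts: A=6, T=5, G=5, C=3 → A+T=11, G+C=8
Perfect-match Tm = 2(11) + 4(8) = 22 + 32 = 54°C
Mismatches (positions where the bases are not complementary): 1 (at position 18)
Effective Tm = 54 − 1×6 = 54 − 6 = 48°C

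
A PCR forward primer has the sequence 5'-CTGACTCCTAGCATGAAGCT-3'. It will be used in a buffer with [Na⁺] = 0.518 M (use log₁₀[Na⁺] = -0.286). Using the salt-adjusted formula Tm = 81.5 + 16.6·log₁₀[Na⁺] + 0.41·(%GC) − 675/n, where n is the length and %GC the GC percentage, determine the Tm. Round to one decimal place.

Length n = 20. A=5, T=5, G=4, C=6
G+C = 10, so %GC = 10/20 × 100 = 50%
Salt term: 16.6 × (-0.286) = -4.748
GC term: 0.41 × 50 = 20.5; length term: −675/20 = −33.75
Tm = 81.5 + (-4.748) + 20.5 − 33.75 = 63.502 → 63.5°C

63.5°C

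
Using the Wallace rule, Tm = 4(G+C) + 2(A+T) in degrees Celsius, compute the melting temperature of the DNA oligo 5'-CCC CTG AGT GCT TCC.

50°C

Base counts: G=3, T=4, C=7, A=1
So N_AT = 5 and N_GC = 10.
Tm = 4·10 + 2·5 = 40 + 10 = 50°C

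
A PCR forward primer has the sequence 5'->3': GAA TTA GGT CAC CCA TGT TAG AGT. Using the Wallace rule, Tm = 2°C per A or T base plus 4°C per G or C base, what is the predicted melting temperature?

68°C

Base counts: C=4, G=6, T=7, A=7
A+T = 14, G+C = 10
Tm = 2(14) + 4(10) = 28 + 40 = 68°C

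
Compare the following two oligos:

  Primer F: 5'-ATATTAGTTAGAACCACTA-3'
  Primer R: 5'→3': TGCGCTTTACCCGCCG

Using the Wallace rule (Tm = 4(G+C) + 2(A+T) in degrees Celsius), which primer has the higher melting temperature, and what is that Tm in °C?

Primer R, 54°C

Primer F: A+T=14, G+C=5 → Tm = 2(14)+4(5) = 48°C
Primer R: A+T=5, G+C=11 → Tm = 2(5)+4(11) = 54°C
48°C vs 54°C → primer R is higher.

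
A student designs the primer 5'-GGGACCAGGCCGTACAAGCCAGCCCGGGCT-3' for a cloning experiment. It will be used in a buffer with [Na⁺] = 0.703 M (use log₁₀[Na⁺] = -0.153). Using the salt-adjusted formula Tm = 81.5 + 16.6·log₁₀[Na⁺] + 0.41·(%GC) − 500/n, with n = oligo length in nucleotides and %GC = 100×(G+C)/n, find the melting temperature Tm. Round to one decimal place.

Length n = 30. T=2, G=11, C=11, A=6
G+C = 22, so %GC = 22/30 × 100 = 73.333%
Salt term: 16.6 × (-0.153) = -2.54
GC term: 0.41 × 73.333 = 30.067; length term: −500/30 = −16.667
Tm = 81.5 + (-2.54) + 30.067 − 16.667 = 92.36 → 92.4°C

92.4°C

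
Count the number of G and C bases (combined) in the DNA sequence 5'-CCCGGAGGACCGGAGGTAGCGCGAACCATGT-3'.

21

Counting bases: T=3, G=12, C=9, A=7
Total G or C: 12 + 9 = 21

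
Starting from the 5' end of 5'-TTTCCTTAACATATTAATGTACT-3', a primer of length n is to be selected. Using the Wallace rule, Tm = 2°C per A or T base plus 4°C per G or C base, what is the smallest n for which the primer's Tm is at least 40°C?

n = 17

First 16 bases: TTTCCTTAACATATTA → Tm = 38°C (< 40°C)
First 17 bases: TTTCCTTAACATATTAA → Tm = 40°C (≥ 40°C)
Since every base adds ≥2°C, Tm only increases with n, so the threshold is first crossed at n = 17.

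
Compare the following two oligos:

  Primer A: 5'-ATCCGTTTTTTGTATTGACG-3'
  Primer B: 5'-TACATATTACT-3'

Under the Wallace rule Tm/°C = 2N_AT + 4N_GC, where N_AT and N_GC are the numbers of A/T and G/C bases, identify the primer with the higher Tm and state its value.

Primer A, 54°C

Primer A: A+T=13, G+C=7 → Tm = 2(13)+4(7) = 54°C
Primer B: A+T=9, G+C=2 → Tm = 2(9)+4(2) = 26°C
54°C vs 26°C → primer A is higher.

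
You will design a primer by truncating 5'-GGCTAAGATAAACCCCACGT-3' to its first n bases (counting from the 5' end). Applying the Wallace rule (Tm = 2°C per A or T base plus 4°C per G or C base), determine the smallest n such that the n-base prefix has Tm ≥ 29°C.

First 10 bases: GGCTAAGATA → Tm = 28°C (< 29°C)
First 11 bases: GGCTAAGATAA → Tm = 30°C (≥ 29°C)
Each additional base adds 2°C (A/T) or 4°C (G/C), so Tm is non-decreasing in n; n = 11 is the first length to reach 29°C.

n = 11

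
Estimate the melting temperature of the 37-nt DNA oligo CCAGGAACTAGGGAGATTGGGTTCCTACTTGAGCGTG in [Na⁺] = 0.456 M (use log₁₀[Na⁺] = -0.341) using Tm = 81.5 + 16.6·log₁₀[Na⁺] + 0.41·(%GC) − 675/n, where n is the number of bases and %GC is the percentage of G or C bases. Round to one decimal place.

79.8°C

Length n = 37. Counting bases: A=8, G=13, C=7, T=9
G+C = 20, so %GC = 20/37 × 100 = 54.054%
Salt term: 16.6 × (-0.341) = -5.661
GC term: 0.41 × 54.054 = 22.162; length term: −675/37 = −18.243
Tm = 81.5 + (-5.661) + 22.162 − 18.243 = 79.758 → 79.8°C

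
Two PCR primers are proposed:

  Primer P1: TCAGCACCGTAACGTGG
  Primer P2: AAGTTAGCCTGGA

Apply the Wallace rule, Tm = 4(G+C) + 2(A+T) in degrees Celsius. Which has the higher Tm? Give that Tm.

Primer P1: A+T=7, G+C=10 → Tm = 2(7)+4(10) = 54°C
Primer P2: A+T=7, G+C=6 → Tm = 2(7)+4(6) = 38°C
54°C vs 38°C → primer P1 is higher.

Primer P1, 54°C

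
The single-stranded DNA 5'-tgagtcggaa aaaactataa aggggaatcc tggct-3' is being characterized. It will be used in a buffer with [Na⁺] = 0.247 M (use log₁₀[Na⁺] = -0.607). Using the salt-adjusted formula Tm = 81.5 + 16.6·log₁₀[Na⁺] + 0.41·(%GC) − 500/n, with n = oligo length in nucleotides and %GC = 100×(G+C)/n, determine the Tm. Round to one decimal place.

74.7°C

Length n = 35. Scanning the sequence gives C=5, A=13, T=7, G=10.
G+C = 15, so %GC = 15/35 × 100 = 42.857%
Salt term: 16.6 × (-0.607) = -10.076
GC term: 0.41 × 42.857 = 17.571; length term: −500/35 = −14.286
Tm = 81.5 + (-10.076) + 17.571 − 14.286 = 74.709 → 74.7°C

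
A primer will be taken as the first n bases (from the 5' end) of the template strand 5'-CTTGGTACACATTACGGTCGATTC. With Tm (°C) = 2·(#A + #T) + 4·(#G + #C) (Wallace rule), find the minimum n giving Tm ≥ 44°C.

First 15 bases: CTTGGTACACATTAC → Tm = 42°C (< 44°C)
First 16 bases: CTTGGTACACATTACG → Tm = 46°C (≥ 44°C)
Since every base adds ≥2°C, Tm only increases with n, so the threshold is first crossed at n = 16.

n = 16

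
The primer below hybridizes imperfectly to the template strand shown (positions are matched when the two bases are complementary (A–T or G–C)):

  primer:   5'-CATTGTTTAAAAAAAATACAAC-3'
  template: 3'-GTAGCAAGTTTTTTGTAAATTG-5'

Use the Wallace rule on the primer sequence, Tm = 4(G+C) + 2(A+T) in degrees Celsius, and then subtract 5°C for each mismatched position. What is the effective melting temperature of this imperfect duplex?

Primer base counts: A=12, T=6, G=1, C=3 → A+T=18, G+C=4
Perfect-match Tm = 2(18) + 4(4) = 36 + 16 = 52°C
Mismatches (positions where the bases are not complementary): 5 (at positions 4, 8, 15, 18, 19)
Effective Tm = 52 − 5×5 = 52 − 25 = 27°C

27°C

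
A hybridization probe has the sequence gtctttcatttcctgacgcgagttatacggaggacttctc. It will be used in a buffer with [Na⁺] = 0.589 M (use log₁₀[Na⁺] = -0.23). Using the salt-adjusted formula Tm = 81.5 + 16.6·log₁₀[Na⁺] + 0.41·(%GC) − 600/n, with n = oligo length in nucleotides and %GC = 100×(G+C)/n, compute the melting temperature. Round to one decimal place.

82.2°C

Length n = 40. Scanning the sequence gives T=14, G=9, C=10, A=7.
G+C = 19, so %GC = 19/40 × 100 = 47.5%
Salt term: 16.6 × (-0.23) = -3.818
GC term: 0.41 × 47.5 = 19.475; length term: −600/40 = −15
Tm = 81.5 + (-3.818) + 19.475 − 15 = 82.157 → 82.2°C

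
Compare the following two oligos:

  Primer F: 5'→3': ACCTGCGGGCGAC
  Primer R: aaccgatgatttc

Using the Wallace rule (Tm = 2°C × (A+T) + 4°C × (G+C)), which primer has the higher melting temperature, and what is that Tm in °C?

Primer F, 46°C

Primer F: A+T=3, G+C=10 → Tm = 2(3)+4(10) = 46°C
Primer R: A+T=8, G+C=5 → Tm = 2(8)+4(5) = 36°C
46°C vs 36°C → primer F is higher.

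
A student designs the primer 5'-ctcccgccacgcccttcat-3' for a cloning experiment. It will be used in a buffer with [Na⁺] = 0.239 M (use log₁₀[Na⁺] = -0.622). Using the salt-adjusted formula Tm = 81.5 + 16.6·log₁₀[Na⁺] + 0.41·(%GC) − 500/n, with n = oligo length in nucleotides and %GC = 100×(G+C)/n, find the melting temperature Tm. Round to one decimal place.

72.9°C

Length n = 19. Base counts: C=11, A=2, G=2, T=4
G+C = 13, so %GC = 13/19 × 100 = 68.421%
Salt term: 16.6 × (-0.622) = -10.325
GC term: 0.41 × 68.421 = 28.053; length term: −500/19 = −26.316
Tm = 81.5 + (-10.325) + 28.053 − 26.316 = 72.912 → 72.9°C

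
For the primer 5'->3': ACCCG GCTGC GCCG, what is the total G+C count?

12

Counting bases: A=1, C=7, G=5, T=1
Total G or C: 5 + 7 = 12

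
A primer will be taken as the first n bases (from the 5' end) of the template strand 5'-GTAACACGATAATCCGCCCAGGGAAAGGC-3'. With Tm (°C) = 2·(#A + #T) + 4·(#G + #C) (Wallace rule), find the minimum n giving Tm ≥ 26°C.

n = 9

First 8 bases: GTAACACG → Tm = 24°C (< 26°C)
First 9 bases: GTAACACGA → Tm = 26°C (≥ 26°C)
Since every base adds ≥2°C, Tm only increases with n, so the threshold is first crossed at n = 9.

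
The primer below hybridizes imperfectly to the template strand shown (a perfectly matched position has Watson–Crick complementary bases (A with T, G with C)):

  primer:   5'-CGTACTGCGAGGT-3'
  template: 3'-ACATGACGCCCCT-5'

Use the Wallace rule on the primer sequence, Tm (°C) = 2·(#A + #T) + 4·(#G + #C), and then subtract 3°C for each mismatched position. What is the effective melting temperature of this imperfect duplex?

33°C

Primer base counts: A=2, T=3, G=5, C=3 → A+T=5, G+C=8
Perfect-match Tm = 2(5) + 4(8) = 10 + 32 = 42°C
Mismatches (positions where the bases are not complementary): 3 (at positions 1, 10, 13)
Effective Tm = 42 − 3×3 = 42 − 9 = 33°C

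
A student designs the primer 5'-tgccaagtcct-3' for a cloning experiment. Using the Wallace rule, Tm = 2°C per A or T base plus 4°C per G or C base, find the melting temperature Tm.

Counting bases: A=2, T=3, C=4, G=2
AT pairs contribute 5, GC pairs contribute 6.
Tm = 4·6 + 2·5 = 24 + 10 = 34°C

34°C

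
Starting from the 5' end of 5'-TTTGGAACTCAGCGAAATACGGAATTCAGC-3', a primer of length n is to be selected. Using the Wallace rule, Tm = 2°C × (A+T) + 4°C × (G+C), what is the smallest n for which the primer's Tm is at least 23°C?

n = 9

First 8 bases: TTTGGAAC → Tm = 22°C (< 23°C)
First 9 bases: TTTGGAACT → Tm = 24°C (≥ 23°C)
Each additional base adds 2°C (A/T) or 4°C (G/C), so Tm is non-decreasing in n; n = 9 is the first length to reach 23°C.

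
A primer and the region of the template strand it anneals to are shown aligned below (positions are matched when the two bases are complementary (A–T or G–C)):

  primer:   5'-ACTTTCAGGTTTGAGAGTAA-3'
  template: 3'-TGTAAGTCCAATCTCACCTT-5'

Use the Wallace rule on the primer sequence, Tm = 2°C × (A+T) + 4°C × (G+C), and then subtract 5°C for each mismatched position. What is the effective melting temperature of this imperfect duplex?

Primer base counts: A=6, T=7, G=5, C=2 → A+T=13, G+C=7
Perfect-match Tm = 2(13) + 4(7) = 26 + 28 = 54°C
Mismatches (positions where the bases are not complementary): 4 (at positions 3, 12, 16, 18)
Effective Tm = 54 − 4×5 = 54 − 20 = 34°C

34°C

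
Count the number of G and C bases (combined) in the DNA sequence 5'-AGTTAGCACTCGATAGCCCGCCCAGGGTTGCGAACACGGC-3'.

Base counts: A=9, T=6, C=13, G=12
Total G or C: 12 + 13 = 25

25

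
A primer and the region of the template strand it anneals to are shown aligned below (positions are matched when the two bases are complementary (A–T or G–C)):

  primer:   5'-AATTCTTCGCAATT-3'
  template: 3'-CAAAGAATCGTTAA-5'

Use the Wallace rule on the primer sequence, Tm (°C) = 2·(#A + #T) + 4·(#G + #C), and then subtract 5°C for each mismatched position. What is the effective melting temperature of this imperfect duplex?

Primer base counts: A=4, T=6, G=1, C=3 → A+T=10, G+C=4
Perfect-match Tm = 2(10) + 4(4) = 20 + 16 = 36°C
Mismatches (positions where the bases are not complementary): 3 (at positions 1, 2, 8)
Effective Tm = 36 − 3×5 = 36 − 15 = 21°C

21°C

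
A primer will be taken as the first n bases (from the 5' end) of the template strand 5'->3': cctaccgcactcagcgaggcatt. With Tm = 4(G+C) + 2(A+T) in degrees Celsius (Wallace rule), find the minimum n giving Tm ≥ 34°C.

n = 10

First 9 bases: CCTACCGCA → Tm = 30°C (< 34°C)
First 10 bases: CCTACCGCAC → Tm = 34°C (≥ 34°C)
Each additional base adds 2°C (A/T) or 4°C (G/C), so Tm is non-decreasing in n; n = 10 is the first length to reach 34°C.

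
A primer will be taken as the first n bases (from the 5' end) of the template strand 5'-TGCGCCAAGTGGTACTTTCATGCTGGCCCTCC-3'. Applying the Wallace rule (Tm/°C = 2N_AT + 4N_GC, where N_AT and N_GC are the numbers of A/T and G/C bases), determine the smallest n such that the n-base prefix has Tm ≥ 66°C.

n = 22

First 21 bases: TGCGCCAAGTGGTACTTTCAT → Tm = 62°C (< 66°C)
First 22 bases: TGCGCCAAGTGGTACTTTCATG → Tm = 66°C (≥ 66°C)
Each additional base adds 2°C (A/T) or 4°C (G/C), so Tm is non-decreasing in n; n = 22 is the first length to reach 66°C.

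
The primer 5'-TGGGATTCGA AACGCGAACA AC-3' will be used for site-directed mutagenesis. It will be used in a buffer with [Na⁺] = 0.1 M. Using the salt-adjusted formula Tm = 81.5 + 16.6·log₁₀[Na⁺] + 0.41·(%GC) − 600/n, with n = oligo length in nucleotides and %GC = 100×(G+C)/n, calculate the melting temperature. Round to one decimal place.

Length n = 22. Scanning the sequence gives C=5, T=3, A=8, G=6.
G+C = 11, so %GC = 11/22 × 100 = 50%
Salt term: 16.6 × (-1) = -16.6
GC term: 0.41 × 50 = 20.5; length term: −600/22 = −27.273
Tm = 81.5 + (-16.6) + 20.5 − 27.273 = 58.127 → 58.1°C

58.1°C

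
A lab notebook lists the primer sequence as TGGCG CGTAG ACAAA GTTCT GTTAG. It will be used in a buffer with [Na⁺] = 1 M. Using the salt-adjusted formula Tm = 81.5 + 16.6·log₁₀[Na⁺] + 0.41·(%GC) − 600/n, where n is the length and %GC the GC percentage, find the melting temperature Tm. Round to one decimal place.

Length n = 25. T=7, A=6, G=8, C=4
G+C = 12, so %GC = 12/25 × 100 = 48%
Salt term: 16.6 × (0) = 0
GC term: 0.41 × 48 = 19.68; length term: −600/25 = −24
Tm = 81.5 + (0) + 19.68 − 24 = 77.18 → 77.2°C

77.2°C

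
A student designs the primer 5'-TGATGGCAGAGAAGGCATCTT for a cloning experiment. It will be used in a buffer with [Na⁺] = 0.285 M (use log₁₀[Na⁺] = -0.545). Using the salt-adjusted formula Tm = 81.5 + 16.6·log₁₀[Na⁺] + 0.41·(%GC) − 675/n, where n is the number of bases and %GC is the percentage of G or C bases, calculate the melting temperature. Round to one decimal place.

Length n = 21. Scanning the sequence gives T=5, G=7, C=3, A=6.
G+C = 10, so %GC = 10/21 × 100 = 47.619%
Salt term: 16.6 × (-0.545) = -9.047
GC term: 0.41 × 47.619 = 19.524; length term: −675/21 = −32.143
Tm = 81.5 + (-9.047) + 19.524 − 32.143 = 59.834 → 59.8°C

59.8°C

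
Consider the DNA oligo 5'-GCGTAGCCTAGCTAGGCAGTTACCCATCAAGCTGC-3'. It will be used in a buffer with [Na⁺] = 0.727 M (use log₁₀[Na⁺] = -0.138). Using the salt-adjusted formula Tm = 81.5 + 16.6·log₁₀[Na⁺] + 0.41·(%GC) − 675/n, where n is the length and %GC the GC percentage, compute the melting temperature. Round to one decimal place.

Length n = 35. Base counts: G=9, A=8, T=7, C=11
G+C = 20, so %GC = 20/35 × 100 = 57.143%
Salt term: 16.6 × (-0.138) = -2.291
GC term: 0.41 × 57.143 = 23.429; length term: −675/35 = −19.286
Tm = 81.5 + (-2.291) + 23.429 − 19.286 = 83.352 → 83.4°C

83.4°C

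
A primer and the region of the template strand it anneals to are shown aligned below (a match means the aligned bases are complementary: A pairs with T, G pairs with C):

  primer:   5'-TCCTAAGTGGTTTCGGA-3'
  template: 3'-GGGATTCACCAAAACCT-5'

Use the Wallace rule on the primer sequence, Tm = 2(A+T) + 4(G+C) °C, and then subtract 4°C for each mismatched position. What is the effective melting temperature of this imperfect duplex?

Primer base counts: A=3, T=6, G=5, C=3 → A+T=9, G+C=8
Perfect-match Tm = 2(9) + 4(8) = 18 + 32 = 50°C
Mismatches (positions where the bases are not complementary): 2 (at positions 1, 14)
Effective Tm = 50 − 2×4 = 50 − 8 = 42°C

42°C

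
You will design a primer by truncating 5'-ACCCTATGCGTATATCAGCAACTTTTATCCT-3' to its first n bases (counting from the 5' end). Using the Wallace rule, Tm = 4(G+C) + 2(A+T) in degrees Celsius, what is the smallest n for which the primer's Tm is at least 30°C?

First 9 bases: ACCCTATGC → Tm = 28°C (< 30°C)
First 10 bases: ACCCTATGCG → Tm = 32°C (≥ 30°C)
Since every base adds ≥2°C, Tm only increases with n, so the threshold is first crossed at n = 10.

n = 10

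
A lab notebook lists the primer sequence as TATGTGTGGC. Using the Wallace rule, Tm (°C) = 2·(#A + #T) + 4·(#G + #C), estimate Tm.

30°C

Counting bases: C=1, G=4, T=4, A=1
AT pairs contribute 5, GC pairs contribute 5.
Tm = 2(5) + 4(5) = 10 + 20 = 30°C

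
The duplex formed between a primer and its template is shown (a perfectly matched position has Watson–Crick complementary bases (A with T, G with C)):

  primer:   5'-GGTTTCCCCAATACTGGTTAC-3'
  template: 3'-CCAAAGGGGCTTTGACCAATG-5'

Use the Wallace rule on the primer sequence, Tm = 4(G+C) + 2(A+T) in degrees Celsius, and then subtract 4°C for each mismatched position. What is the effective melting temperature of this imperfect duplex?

54°C

Primer base counts: A=4, T=7, G=4, C=6 → A+T=11, G+C=10
Perfect-match Tm = 2(11) + 4(10) = 22 + 40 = 62°C
Mismatches (positions where the bases are not complementary): 2 (at positions 10, 12)
Effective Tm = 62 − 2×4 = 62 − 8 = 54°C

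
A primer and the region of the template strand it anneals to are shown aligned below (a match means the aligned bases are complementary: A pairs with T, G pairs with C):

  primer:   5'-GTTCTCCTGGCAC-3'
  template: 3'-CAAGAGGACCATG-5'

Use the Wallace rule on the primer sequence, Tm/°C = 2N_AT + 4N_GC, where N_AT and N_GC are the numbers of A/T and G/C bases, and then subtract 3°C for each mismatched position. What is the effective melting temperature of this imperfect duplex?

Primer base counts: A=1, T=4, G=3, C=5 → A+T=5, G+C=8
Perfect-match Tm = 2(5) + 4(8) = 10 + 32 = 42°C
Mismatches (positions where the bases are not complementary): 1 (at position 11)
Effective Tm = 42 − 1×3 = 42 − 3 = 39°C

39°C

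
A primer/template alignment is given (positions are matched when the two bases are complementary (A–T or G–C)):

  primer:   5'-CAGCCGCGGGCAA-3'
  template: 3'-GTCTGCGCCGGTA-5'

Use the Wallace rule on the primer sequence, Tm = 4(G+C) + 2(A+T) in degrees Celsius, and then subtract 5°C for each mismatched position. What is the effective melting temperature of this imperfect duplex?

31°C

Primer base counts: A=3, T=0, G=5, C=5 → A+T=3, G+C=10
Perfect-match Tm = 2(3) + 4(10) = 6 + 40 = 46°C
Mismatches (positions where the bases are not complementary): 3 (at positions 4, 10, 13)
Effective Tm = 46 − 3×5 = 46 − 15 = 31°C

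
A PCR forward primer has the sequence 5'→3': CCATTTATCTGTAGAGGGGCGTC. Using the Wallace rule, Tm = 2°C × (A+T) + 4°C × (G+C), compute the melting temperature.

70°C

Scanning the sequence gives G=7, A=4, C=5, T=7.
AT pairs contribute 11, GC pairs contribute 12.
Tm = 2×11 + 4×12 = 70°C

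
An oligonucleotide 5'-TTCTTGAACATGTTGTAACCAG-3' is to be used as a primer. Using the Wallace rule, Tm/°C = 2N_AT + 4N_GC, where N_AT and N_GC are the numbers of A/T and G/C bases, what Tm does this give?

60°C

Scanning the sequence gives C=4, G=4, A=6, T=8.
AT pairs contribute 14, GC pairs contribute 8.
Tm = 2(14) + 4(8) = 28 + 32 = 60°C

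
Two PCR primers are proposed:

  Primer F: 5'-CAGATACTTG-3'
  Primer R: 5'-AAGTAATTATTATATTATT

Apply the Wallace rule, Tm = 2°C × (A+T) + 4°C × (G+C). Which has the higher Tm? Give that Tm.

Primer F: A+T=6, G+C=4 → Tm = 2(6)+4(4) = 28°C
Primer R: A+T=18, G+C=1 → Tm = 2(18)+4(1) = 40°C
28°C vs 40°C → primer R is higher.

Primer R, 40°C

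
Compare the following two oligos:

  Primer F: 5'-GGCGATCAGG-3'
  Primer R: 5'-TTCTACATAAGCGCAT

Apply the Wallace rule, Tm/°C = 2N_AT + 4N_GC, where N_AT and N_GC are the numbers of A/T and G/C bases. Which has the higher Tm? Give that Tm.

Primer R, 44°C

Primer F: A+T=3, G+C=7 → Tm = 2(3)+4(7) = 34°C
Primer R: A+T=10, G+C=6 → Tm = 2(10)+4(6) = 44°C
34°C vs 44°C → primer R is higher.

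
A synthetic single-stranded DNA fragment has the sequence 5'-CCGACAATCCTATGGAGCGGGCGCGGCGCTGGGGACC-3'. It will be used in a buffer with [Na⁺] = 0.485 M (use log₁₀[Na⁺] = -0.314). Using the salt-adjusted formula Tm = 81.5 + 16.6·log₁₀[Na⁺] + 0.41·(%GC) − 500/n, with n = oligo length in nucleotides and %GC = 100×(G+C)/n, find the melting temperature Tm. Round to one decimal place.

Length n = 37. Scanning the sequence gives T=4, G=15, C=12, A=6.
G+C = 27, so %GC = 27/37 × 100 = 72.973%
Salt term: 16.6 × (-0.314) = -5.212
GC term: 0.41 × 72.973 = 29.919; length term: −500/37 = −13.514
Tm = 81.5 + (-5.212) + 29.919 − 13.514 = 92.693 → 92.7°C

92.7°C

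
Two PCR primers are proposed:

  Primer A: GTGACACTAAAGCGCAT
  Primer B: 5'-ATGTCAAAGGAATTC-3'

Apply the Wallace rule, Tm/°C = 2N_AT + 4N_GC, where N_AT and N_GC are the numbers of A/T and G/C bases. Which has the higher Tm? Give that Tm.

Primer A, 50°C

Primer A: A+T=9, G+C=8 → Tm = 2(9)+4(8) = 50°C
Primer B: A+T=10, G+C=5 → Tm = 2(10)+4(5) = 40°C
50°C vs 40°C → primer A is higher.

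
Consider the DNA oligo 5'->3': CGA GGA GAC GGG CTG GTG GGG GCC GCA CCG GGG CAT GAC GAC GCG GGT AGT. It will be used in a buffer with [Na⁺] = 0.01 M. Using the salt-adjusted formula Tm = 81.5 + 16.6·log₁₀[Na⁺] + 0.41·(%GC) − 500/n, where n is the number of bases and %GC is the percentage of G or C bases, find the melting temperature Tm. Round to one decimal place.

Length n = 51. T=5, C=12, A=8, G=26
G+C = 38, so %GC = 38/51 × 100 = 74.51%
Salt term: 16.6 × (-2) = -33.2
GC term: 0.41 × 74.51 = 30.549; length term: −500/51 = −9.804
Tm = 81.5 + (-33.2) + 30.549 − 9.804 = 69.045 → 69.0°C

69.0°C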